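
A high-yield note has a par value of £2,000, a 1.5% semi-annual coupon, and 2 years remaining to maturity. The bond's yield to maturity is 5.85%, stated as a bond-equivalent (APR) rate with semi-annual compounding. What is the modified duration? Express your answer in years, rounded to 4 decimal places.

1.9205 years

Periodic yield y = 0.02925. First find Macaulay duration:
  t   CF        PV=CF/(1+0.02925)^t    t·PV
  1        15.00        14.5737        14.5737
  2        15.00        14.1596        28.3191
  3        15.00        13.7572        41.2715
  4     2,015.00     1,795.5254     7,182.1015
  Σ                  1,838.0158     7,266.2658
P = 1,838.0158; Macaulay duration = 7,266.2658 / 1,838.0158 = 3.95332 half-year periods = 1.97666 years.
Modified duration = D_Mac / (1 + y) = 1.97666 / 1.02925 = 1.92049 years.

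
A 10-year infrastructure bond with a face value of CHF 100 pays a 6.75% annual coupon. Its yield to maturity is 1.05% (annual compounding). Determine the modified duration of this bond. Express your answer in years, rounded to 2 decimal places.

Periodic yield y = 0.0105. First find Macaulay duration:
  t   CF        PV=CF/(1+0.0105)^t    t·PV
  1         6.75         6.6799         6.6799
  2         6.75         6.6105        13.2209
  3         6.75         6.5418        19.6253
  4         6.75         6.4738        25.8952
  5         6.75         6.4065        32.0326
  6         6.75         6.3400        38.0397
  7         6.75         6.2741        43.9185
  8         6.75         6.2089        49.6710
  9         6.75         6.1444        55.2993
  10      106.75        96.1623       961.6227
  Σ                    153.8419     1,246.0050
P = 153.8419; Macaulay duration = 1,246.0050 / 153.8419 = 8.09926 years.
Modified duration = D_Mac / (1 + y) = 8.09926 / 1.0105 = 8.01510 years.

8.02 years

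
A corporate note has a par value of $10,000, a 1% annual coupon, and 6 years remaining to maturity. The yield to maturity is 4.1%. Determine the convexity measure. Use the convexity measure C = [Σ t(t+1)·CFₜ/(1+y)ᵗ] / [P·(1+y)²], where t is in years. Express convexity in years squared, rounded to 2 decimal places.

With y = 0.041:
  t   CF        PV=CF/(1+0.041)^t    t·PV        t(t+1)·PV
  1       100.00        96.0615        96.0615         192.1230
  2       100.00        92.2781       184.5562         553.6685
  3       100.00        88.6437       265.9311       1,063.7242
  4       100.00        85.1524       340.6097       1,703.0487
  5       100.00        81.7987       408.9935       2,453.9607
  6    10,100.00     7,936.2803    47,617.6816     333,323.7715
  Σ                  8,380.2146    48,913.8335     339,290.2966
P = 8,380.2146.
Convexity = Σ t(t+1)·PV / [P·(1+y)²] = 339,290.2966 / (8,380.2146 × 1.083681) = 37.36069.

37.36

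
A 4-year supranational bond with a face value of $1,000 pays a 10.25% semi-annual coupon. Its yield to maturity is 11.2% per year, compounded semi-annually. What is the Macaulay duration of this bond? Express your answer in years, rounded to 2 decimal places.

Periodic yield y = 0.056. Discount each cash flow and weight by its period:
  t   CF        PV=CF/(1+0.056)^t    t·PV
  1        51.25        48.5322        48.5322
  2        51.25        45.9585        91.9170
  3        51.25        43.5213       130.5640
  4        51.25        41.2134       164.8535
  5        51.25        39.0278       195.1391
  6        51.25        36.9582       221.7490
  7        51.25        34.9983       244.9878
  8     1,051.25       679.8211     5,438.5691
  Σ                    970.0308     6,536.3117
Price P = Σ PV = 970.0308.
Macaulay duration = Σ(t·PV) / P = 6,536.3117 / 970.0308 = 6.73825 half-year periods.
In years: 6.73825 / 2 = 3.36913 years.

3.37 years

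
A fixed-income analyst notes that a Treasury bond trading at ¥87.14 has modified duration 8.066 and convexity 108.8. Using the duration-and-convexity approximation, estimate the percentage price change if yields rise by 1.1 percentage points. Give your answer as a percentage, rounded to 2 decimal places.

Duration effect: -D_mod·Δy = -8.066 × (+0.011) = -0.088726
Convexity effect: ½·C·(Δy)² = 0.5 × 108.8 × (0.011)² = +0.0065824
ΔP/P ≈ -0.088726 + 0.0065824 = -0.0821436
= -8.21436%.

-8.21%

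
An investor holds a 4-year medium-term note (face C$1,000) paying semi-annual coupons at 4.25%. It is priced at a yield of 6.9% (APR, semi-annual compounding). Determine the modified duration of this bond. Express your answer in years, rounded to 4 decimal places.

Periodic yield y = 0.0345. First find Macaulay duration:
  t   CF        PV=CF/(1+0.0345)^t    t·PV
  1        21.25        20.5413        20.5413
  2        21.25        19.8563        39.7126
  3        21.25        19.1941        57.5823
  4        21.25        18.5540        74.2159
  5        21.25        17.9352        89.6760
  6        21.25        17.3371       104.0225
  7        21.25        16.7589       117.3123
  8     1,021.25       778.5529     6,228.4230
  Σ                    908.7297     6,731.4858
P = 908.7297; Macaulay duration = 6,731.4858 / 908.7297 = 7.40758 half-year periods = 3.70379 years.
Modified duration = D_Mac / (1 + y) = 3.70379 / 1.0345 = 3.58027 years.

3.5803 years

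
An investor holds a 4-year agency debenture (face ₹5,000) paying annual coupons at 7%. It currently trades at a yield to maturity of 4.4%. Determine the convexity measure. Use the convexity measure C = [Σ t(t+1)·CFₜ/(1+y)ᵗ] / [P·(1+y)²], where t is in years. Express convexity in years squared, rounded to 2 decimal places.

With y = 0.044:
  t   CF        PV=CF/(1+0.044)^t    t·PV        t(t+1)·PV
  1       350.00       335.2490       335.2490         670.4981
  2       350.00       321.1198       642.2395       1,926.7186
  3       350.00       307.5860       922.7580       3,691.0319
  4     5,350.00     4,503.5168    18,014.0672      90,070.3360
  Σ                  5,467.4716    19,914.3138      96,358.5846
P = 5,467.4716.
Convexity = Σ t(t+1)·PV / [P·(1+y)²] = 96,358.5846 / (5,467.4716 × 1.089936) = 16.16973.

16.17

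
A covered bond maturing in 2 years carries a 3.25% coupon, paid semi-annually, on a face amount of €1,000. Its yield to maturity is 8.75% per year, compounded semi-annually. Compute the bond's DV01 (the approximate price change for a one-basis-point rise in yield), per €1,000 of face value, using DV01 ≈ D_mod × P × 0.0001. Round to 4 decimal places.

Periodic yield y = 0.04375.
  t   CF        PV=CF/(1+0.04375)^t    t·PV
  1        16.25        15.5689        15.5689
  2        16.25        14.9163        29.8326
  3        16.25        14.2910        42.8731
  4     1,016.25       856.2776     3,425.1106
  Σ                    901.0538     3,513.3851
P = 901.0538; D_Mac = 3.89920 half-year periods = 1.94960 yrs; D_mod = 1.86788 yrs.
DV01 ≈ 1.86788 × 901.0538 × 0.0001 = 0.168306.

€0.1683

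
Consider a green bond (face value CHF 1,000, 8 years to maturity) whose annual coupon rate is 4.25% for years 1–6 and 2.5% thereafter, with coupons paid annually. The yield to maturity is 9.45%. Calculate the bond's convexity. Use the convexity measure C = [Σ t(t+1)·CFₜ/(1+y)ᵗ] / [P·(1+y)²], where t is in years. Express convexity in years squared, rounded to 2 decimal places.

With y = 0.0945:
  t   CF        PV=CF/(1+0.0945)^t    t·PV        t(t+1)·PV
  1        42.50        38.8305        38.8305          77.6610
  2        42.50        35.4779        70.9557         212.8672
  3        42.50        32.4147        97.2440         388.9761
  4        42.50        29.6160       118.4639         592.3193
  5        42.50        27.0589       135.2945         811.7669
  6        42.50        24.7226       148.3357       1,038.3497
  7        25.00        13.2871        93.0096         744.0766
  8     1,025.00       497.7345     3,981.8759      35,836.8835
  Σ                    699.1421     4,684.0098      39,702.9002
P = 699.1421.
Convexity = Σ t(t+1)·PV / [P·(1+y)²] = 39,702.9002 / (699.1421 × 1.197930) = 47.40512.

47.41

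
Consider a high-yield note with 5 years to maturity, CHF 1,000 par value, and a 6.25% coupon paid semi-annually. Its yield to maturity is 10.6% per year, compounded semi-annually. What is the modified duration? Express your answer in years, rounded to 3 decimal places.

4.082 years

Periodic yield y = 0.053. First find Macaulay duration:
  t   CF        PV=CF/(1+0.053)^t    t·PV
  1        31.25        29.6771        29.6771
  2        31.25        28.1834        56.3668
  3        31.25        26.7649        80.2946
  4        31.25        25.4177       101.6709
  5        31.25        24.1384       120.6919
  6        31.25        22.9234       137.5406
  7        31.25        21.7696       152.3875
  8        31.25        20.6739       165.3914
  9        31.25        19.6334       176.7003
  10    1,031.25       615.2906     6,152.9056
  Σ                    834.4724     7,173.6267
P = 834.4724; Macaulay duration = 7,173.6267 / 834.4724 = 8.59660 half-year periods = 4.29830 years.
Modified duration = D_Mac / (1 + y) = 4.29830 / 1.053 = 4.08196 years.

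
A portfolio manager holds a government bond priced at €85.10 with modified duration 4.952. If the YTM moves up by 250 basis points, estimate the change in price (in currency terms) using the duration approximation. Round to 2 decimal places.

-€10.54

Duration approximation: ΔP/P ≈ -D_mod · Δy = -4.952 × (+0.025) = -0.123800.
ΔP ≈ 85.10 × (-0.123800) = -10.53538.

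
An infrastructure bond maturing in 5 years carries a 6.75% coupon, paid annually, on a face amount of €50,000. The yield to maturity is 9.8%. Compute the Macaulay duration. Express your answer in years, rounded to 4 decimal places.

Periodic yield y = 0.098. Discount each cash flow and weight by its year:
  t   CF        PV=CF/(1+0.098)^t    t·PV
  1     3,375.00     3,073.7705     3,073.7705
  2     3,375.00     2,799.4267     5,598.8534
  3     3,375.00     2,549.5689     7,648.7068
  4     3,375.00     2,322.0118     9,288.0471
  5    53,375.00    33,444.6140   167,223.0698
  Σ                 44,189.3918   192,832.4475
Price P = Σ PV = 44,189.3918.
Macaulay duration = Σ(t·PV) / P = 192,832.4475 / 44,189.3918 = 4.36377 years.

4.3638 years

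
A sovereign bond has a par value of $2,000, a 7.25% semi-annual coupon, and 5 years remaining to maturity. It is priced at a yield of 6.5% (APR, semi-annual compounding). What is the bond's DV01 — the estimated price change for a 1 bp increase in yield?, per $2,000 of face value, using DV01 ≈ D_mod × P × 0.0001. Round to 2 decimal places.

$0.86

Periodic yield y = 0.0325.
  t   CF        PV=CF/(1+0.0325)^t    t·PV
  1        72.50        70.2179        70.2179
  2        72.50        68.0077       136.0153
  3        72.50        65.8670       197.6010
  4        72.50        63.7937       255.1748
  5        72.50        61.7857       308.9283
  6        72.50        59.8408       359.0450
  7        72.50        57.9572       405.7006
  8        72.50        56.1329       449.0632
  9        72.50        54.3660       489.2941
  10    2,072.50     1,505.1991    15,051.9905
  Σ                  2,063.1680    17,723.0308
P = 2,063.1680; D_Mac = 8.59020 half-year periods = 4.29510 yrs; D_mod = 4.15990 yrs.
DV01 ≈ 4.15990 × 2,063.1680 × 0.0001 = 0.858258.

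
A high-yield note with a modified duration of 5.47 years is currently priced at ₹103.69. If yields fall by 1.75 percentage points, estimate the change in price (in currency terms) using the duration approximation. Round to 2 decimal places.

Duration approximation: ΔP/P ≈ -D_mod · Δy = -5.47 × (-0.0175) = +0.095725.
ΔP ≈ 103.69 × (+0.095725) = +9.92572525.

+₹9.93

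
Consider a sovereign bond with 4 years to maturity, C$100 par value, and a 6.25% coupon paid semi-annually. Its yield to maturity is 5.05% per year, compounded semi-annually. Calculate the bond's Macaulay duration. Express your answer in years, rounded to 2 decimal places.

3.61 years

Periodic yield y = 0.02525. Discount each cash flow and weight by its period:
  t   CF        PV=CF/(1+0.02525)^t    t·PV
  1        3.125         3.0480         3.0480
  2        3.125         2.9730         5.9459
  3        3.125         2.8998         8.6993
  4        3.125         2.8283        11.3133
  5        3.125         2.7587        13.7934
  6        3.125         2.6907        16.1444
  7        3.125         2.6245        18.3713
  8      103.125        84.4745       675.7962
  Σ                    104.2975       753.1118
Price P = Σ PV = 104.2975.
Macaulay duration = Σ(t·PV) / P = 753.1118 / 104.2975 = 7.22080 half-year periods.
In years: 7.22080 / 2 = 3.61040 years.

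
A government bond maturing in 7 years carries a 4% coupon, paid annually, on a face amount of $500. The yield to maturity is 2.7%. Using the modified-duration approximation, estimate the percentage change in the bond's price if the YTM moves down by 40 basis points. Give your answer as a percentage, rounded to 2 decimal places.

Periodic yield y = 0.027. Modified duration first:
  t   CF        PV=CF/(1+0.027)^t    t·PV
  1        20.00        19.4742        19.4742
  2        20.00        18.9622        37.9244
  3        20.00        18.4637        55.3911
  4        20.00        17.9783        71.9131
  5        20.00        17.5056        87.5282
  6        20.00        17.0454       102.2724
  7       520.00       431.5292     3,020.7047
  Σ                    540.9587     3,395.2082
P = 540.9587; D_Mac = 6.27628 yrs; D_mod = 6.27628/(1+0.027) = 6.11128 yrs.
ΔP/P ≈ -D_mod · Δy = -6.11128 × (-0.004) = +0.024445 = +2.4445%.

+2.44%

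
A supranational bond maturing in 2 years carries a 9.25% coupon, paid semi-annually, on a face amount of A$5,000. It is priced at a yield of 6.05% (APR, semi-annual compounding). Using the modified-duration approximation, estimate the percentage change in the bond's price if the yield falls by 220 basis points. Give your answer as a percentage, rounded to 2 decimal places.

+4.00%

Periodic yield y = 0.03025. Modified duration first:
  t   CF        PV=CF/(1+0.03025)^t    t·PV
  1       231.25       224.4601       224.4601
  2       231.25       217.8695       435.7391
  3       231.25       211.4725       634.4175
  4     5,231.25     4,643.3881    18,573.5523
  Σ                  5,297.1902    19,868.1689
P = 5,297.1902; D_Mac = 3.75070 half-year periods = 1.87535 yrs; D_mod = 1.87535/(1+0.03025) = 1.82029 yrs.
ΔP/P ≈ -D_mod · Δy = -1.82029 × (-0.022) = +0.040046 = +4.0046%.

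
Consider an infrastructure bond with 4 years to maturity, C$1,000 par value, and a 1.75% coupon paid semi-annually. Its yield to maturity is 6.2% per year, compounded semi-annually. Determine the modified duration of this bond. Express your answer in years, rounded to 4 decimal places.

3.7512 years

Periodic yield y = 0.031. First find Macaulay duration:
  t   CF        PV=CF/(1+0.031)^t    t·PV
  1         8.75         8.4869         8.4869
  2         8.75         8.2317        16.4634
  3         8.75         7.9842        23.9526
  4         8.75         7.7441        30.9766
  5         8.75         7.5113        37.5565
  6         8.75         7.2854        43.7127
  7         8.75         7.0664        49.4647
  8     1,008.75       790.1585     6,321.2681
  Σ                    844.4686     6,531.8815
P = 844.4686; Macaulay duration = 6,531.8815 / 844.4686 = 7.73490 half-year periods = 3.86745 years.
Modified duration = D_Mac / (1 + y) = 3.86745 / 1.031 = 3.75116 years.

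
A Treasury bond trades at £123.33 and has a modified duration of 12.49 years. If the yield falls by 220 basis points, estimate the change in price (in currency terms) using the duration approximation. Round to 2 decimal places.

+£33.89

Duration approximation: ΔP/P ≈ -D_mod · Δy = -12.49 × (-0.022) = +0.274780.
ΔP ≈ 123.33 × (+0.274780) = +33.8886174.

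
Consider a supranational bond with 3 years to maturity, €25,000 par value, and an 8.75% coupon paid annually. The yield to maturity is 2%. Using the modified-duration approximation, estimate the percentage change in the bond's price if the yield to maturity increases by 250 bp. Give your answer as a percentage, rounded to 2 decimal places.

Periodic yield y = 0.02. Modified duration first:
  t   CF        PV=CF/(1+0.02)^t    t·PV
  1     2,187.50     2,144.6078     2,144.6078
  2     2,187.50     2,102.5567     4,205.1134
  3    27,187.50    25,619.3885    76,858.1654
  Σ                 29,866.5530    83,207.8867
P = 29,866.5530; D_Mac = 2.78599 yrs; D_mod = 2.78599/(1+0.02) = 2.73136 yrs.
ΔP/P ≈ -D_mod · Δy = -2.73136 × (+0.025) = -0.068284 = -6.8284%.

-6.83%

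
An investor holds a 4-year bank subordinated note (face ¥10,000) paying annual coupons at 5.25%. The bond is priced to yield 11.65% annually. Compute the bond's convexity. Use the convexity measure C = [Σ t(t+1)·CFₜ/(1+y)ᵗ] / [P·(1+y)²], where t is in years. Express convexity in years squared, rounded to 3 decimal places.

With y = 0.1165:
  t   CF        PV=CF/(1+0.1165)^t    t·PV        t(t+1)·PV
  1       525.00       470.2194       470.2194         940.4389
  2       525.00       421.1549       842.3098       2,526.9293
  3       525.00       377.2099     1,131.6298       4,526.5192
  4    10,525.00     6,773.0954    27,092.3817     135,461.9087
  Σ                  8,041.6797    29,536.5408     143,455.7961
P = 8,041.6797.
Convexity = Σ t(t+1)·PV / [P·(1+y)²] = 143,455.7961 / (8,041.6797 × 1.246572) = 14.31047.

14.310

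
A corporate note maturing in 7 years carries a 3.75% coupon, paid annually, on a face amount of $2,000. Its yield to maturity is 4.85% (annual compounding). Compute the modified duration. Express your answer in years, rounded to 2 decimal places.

Periodic yield y = 0.0485. First find Macaulay duration:
  t   CF        PV=CF/(1+0.0485)^t    t·PV
  1        75.00        71.5308        71.5308
  2        75.00        68.2220       136.4440
  3        75.00        65.0663       195.1988
  4        75.00        62.0565       248.2261
  5        75.00        59.1860       295.9301
  6        75.00        56.4483       338.6896
  7     2,075.00     1,489.4950    10,426.4652
  Σ                  1,872.0049    11,712.4846
P = 1,872.0049; Macaulay duration = 11,712.4846 / 1,872.0049 = 6.25665 years.
Modified duration = D_Mac / (1 + y) = 6.25665 / 1.0485 = 5.96724 years.

5.97 years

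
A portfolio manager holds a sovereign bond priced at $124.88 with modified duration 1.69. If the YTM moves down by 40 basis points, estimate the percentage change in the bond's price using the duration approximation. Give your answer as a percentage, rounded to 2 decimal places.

Duration approximation: ΔP/P ≈ -D_mod · Δy = -1.69 × (-0.004) = +0.006760.
As a percentage: +0.6760%.

+0.68%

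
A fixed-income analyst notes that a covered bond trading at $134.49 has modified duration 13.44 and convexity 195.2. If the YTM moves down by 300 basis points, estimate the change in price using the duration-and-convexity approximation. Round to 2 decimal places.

+$66.04

Duration effect: -D_mod·Δy = -13.44 × (-0.03) = +0.403200
Convexity effect: ½·C·(Δy)² = 0.5 × 195.2 × (-0.03)² = +0.0878400
ΔP/P ≈ +0.403200 + 0.0878400 = +0.491040
ΔP ≈ 134.49 × (+0.491040) = +66.0399696.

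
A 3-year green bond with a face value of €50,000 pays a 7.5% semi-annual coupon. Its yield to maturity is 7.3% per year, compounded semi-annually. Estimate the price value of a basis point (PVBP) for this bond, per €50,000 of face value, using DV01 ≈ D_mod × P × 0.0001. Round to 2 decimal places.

Periodic yield y = 0.0365.
  t   CF        PV=CF/(1+0.0365)^t    t·PV
  1     1,875.00     1,808.9725     1,808.9725
  2     1,875.00     1,745.2701     3,490.5403
  3     1,875.00     1,683.8110     5,051.4331
  4     1,875.00     1,624.5162     6,498.0648
  5     1,875.00     1,567.3094     7,836.5470
  6    51,875.00    41,835.2406   251,011.4437
  Σ                 50,265.1199   275,697.0014
P = 50,265.1199; D_Mac = 5.48486 half-year periods = 2.74243 yrs; D_mod = 2.64585 yrs.
DV01 ≈ 2.64585 × 50,265.1199 × 0.0001 = 13.299421.

€13.30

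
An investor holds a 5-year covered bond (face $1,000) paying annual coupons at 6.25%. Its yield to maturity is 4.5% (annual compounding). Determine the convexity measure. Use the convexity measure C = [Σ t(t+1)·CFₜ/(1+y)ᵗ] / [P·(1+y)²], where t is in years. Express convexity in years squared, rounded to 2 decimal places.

23.60

With y = 0.045:
  t   CF        PV=CF/(1+0.045)^t    t·PV        t(t+1)·PV
  1        62.50        59.8086        59.8086         119.6172
  2        62.50        57.2331       114.4662         343.3987
  3        62.50        54.7685       164.3056         657.2225
  4        62.50        52.4101       209.6403       1,048.2017
  5     1,062.50       852.6042     4,263.0212      25,578.1271
  Σ                  1,076.8246     4,811.2420      27,746.5672
P = 1,076.8246.
Convexity = Σ t(t+1)·PV / [P·(1+y)²] = 27,746.5672 / (1,076.8246 × 1.092025) = 23.59564.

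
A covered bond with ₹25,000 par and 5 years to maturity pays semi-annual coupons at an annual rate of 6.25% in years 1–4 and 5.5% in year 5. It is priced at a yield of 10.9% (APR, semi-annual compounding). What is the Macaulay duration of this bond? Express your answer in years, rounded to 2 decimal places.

4.29 years

Periodic yield y = 0.0545. Discount each cash flow and weight by its period:
  t   CF        PV=CF/(1+0.0545)^t    t·PV
  1       781.25       740.8725       740.8725
  2       781.25       702.5817     1,405.1635
  3       781.25       666.2700     1,998.8101
  4       781.25       631.8350     2,527.3401
  5       781.25       599.1797     2,995.8986
  6       781.25       568.2122     3,409.2730
  7       781.25       538.8451     3,771.9157
  8       781.25       510.9958     4,087.9667
  9       687.50       426.4356     3,837.9203
  10   25,687.50    15,109.7055   151,097.0546
  Σ                 20,494.9331   175,872.2150
Price P = Σ PV = 20,494.9331.
Macaulay duration = Σ(t·PV) / P = 175,872.2150 / 20,494.9331 = 8.58125 half-year periods.
In years: 8.58125 / 2 = 4.29063 years.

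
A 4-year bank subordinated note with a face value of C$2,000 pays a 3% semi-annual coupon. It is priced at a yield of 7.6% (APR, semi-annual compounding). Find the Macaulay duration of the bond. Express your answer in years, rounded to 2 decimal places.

3.78 years

Periodic yield y = 0.038. Discount each cash flow and weight by its period:
  t   CF        PV=CF/(1+0.038)^t    t·PV
  1        30.00        28.9017        28.9017
  2        30.00        27.8437        55.6873
  3        30.00        26.8243        80.4730
  4        30.00        25.8423       103.3694
  5        30.00        24.8963       124.4814
  6        30.00        23.9849       143.9091
  7        30.00        23.1068       161.7476
  8     2,030.00     1,506.3199    12,050.5591
  Σ                  1,687.7199    12,749.1287
Price P = Σ PV = 1,687.7199.
Macaulay duration = Σ(t·PV) / P = 12,749.1287 / 1,687.7199 = 7.55405 half-year periods.
In years: 7.55405 / 2 = 3.77703 years.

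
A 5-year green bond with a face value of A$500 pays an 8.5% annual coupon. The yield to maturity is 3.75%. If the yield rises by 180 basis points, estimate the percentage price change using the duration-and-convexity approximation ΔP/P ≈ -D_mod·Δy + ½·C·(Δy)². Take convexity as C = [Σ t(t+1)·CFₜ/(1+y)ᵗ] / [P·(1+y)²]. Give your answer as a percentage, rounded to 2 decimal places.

With y = 0.0375:
  t   CF        PV=CF/(1+0.0375)^t    t·PV        t(t+1)·PV
  1        42.50        40.9639        40.9639          81.9277
  2        42.50        39.4832        78.9665         236.8994
  3        42.50        38.0561       114.1684         456.6736
  4        42.50        36.6806       146.7224         733.6121
  5       542.50       451.2936     2,256.4682      13,538.8093
  Σ                    606.4775     2,637.2894      15,047.9221
P = 606.4775; D_Mac = 4.34854 yrs; D_mod = 4.19136 yrs; C = 23.05078.
Duration effect: -4.19136 × (+0.018) = -0.075444
Convexity effect: 0.5 × 23.05078 × (0.018)² = +0.0037342
ΔP/P ≈ -0.075444 + 0.0037342 = -0.071710 = -7.1710%.

-7.17%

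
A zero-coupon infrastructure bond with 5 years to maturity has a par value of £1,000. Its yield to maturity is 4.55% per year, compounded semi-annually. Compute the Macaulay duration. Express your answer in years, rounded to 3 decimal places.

A zero-coupon bond has a single cash flow at maturity, so its Macaulay duration equals its maturity: 5 years.
(Equivalently: 10 semi-annual periods ÷ 2 = 5 years.)

5.000 years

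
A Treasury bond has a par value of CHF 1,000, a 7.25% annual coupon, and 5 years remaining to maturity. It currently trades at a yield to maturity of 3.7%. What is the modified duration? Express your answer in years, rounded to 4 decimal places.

Periodic yield y = 0.037. First find Macaulay duration:
  t   CF        PV=CF/(1+0.037)^t    t·PV
  1        72.50        69.9132        69.9132
  2        72.50        67.4187       134.8374
  3        72.50        65.0132       195.0397
  4        72.50        62.6936       250.7743
  5     1,072.50       894.3418     4,471.7089
  Σ                  1,159.3805     5,122.2735
P = 1,159.3805; Macaulay duration = 5,122.2735 / 1,159.3805 = 4.41811 years.
Modified duration = D_Mac / (1 + y) = 4.41811 / 1.037 = 4.26047 years.

4.2605 years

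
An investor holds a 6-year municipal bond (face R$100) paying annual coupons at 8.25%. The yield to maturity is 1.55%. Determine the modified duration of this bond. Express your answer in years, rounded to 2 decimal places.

Periodic yield y = 0.0155. First find Macaulay duration:
  t   CF        PV=CF/(1+0.0155)^t    t·PV
  1         8.25         8.1241         8.1241
  2         8.25         8.0001        16.0002
  3         8.25         7.8780        23.6339
  4         8.25         7.7577        31.0309
  5         8.25         7.6393        38.1966
  6       108.25        98.7071       592.2425
  Σ                    138.1062       709.2281
P = 138.1062; Macaulay duration = 709.2281 / 138.1062 = 5.13538 years.
Modified duration = D_Mac / (1 + y) = 5.13538 / 1.0155 = 5.05700 years.

5.06 years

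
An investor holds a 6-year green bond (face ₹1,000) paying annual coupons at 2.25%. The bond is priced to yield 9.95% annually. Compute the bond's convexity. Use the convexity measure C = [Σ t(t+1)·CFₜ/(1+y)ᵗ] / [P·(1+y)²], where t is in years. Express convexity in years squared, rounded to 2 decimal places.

31.62

With y = 0.0995:
  t   CF        PV=CF/(1+0.0995)^t    t·PV        t(t+1)·PV
  1        22.50        20.4638        20.4638          40.9277
  2        22.50        18.6120        37.2239         111.6717
  3        22.50        16.9277        50.7830         203.1319
  4        22.50        15.3958        61.5831         307.9155
  5        22.50        14.0025        70.0126         420.0757
  6     1,022.50       578.7512     3,472.5073      24,307.5510
  Σ                    664.1530     3,712.5737      25,391.2735
P = 664.1530.
Convexity = Σ t(t+1)·PV / [P·(1+y)²] = 25,391.2735 / (664.1530 × 1.208900) = 31.62466.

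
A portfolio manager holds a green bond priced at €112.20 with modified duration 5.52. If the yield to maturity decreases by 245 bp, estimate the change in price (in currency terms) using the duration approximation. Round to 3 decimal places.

+€15.174

Duration approximation: ΔP/P ≈ -D_mod · Δy = -5.52 × (-0.0245) = +0.135240.
ΔP ≈ 112.20 × (+0.135240) = +15.173928.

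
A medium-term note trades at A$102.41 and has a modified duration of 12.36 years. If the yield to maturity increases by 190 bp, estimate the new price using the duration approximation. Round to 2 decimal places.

A$78.36

Duration approximation: ΔP/P ≈ -D_mod · Δy = -12.36 × (+0.019) = -0.234840.
New price ≈ 102.41 × (1 - 0.234840) = 78.3600356.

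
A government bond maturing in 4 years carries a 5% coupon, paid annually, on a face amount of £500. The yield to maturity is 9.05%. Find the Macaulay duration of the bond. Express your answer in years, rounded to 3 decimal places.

3.701 years

Periodic yield y = 0.0905. Discount each cash flow and weight by its year:
  t   CF        PV=CF/(1+0.0905)^t    t·PV
  1        25.00        22.9253        22.9253
  2        25.00        21.0227        42.0454
  3        25.00        19.2780        57.8341
  4       525.00       371.2416     1,484.9664
  Σ                    434.4676     1,607.7712
Price P = Σ PV = 434.4676.
Macaulay duration = Σ(t·PV) / P = 1,607.7712 / 434.4676 = 3.70055 years.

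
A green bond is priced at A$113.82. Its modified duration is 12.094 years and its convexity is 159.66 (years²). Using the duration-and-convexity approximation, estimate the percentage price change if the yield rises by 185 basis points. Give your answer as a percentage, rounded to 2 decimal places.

-19.64%

Duration effect: -D_mod·Δy = -12.094 × (+0.0185) = -0.223739
Convexity effect: ½·C·(Δy)² = 0.5 × 159.66 × (0.0185)² = +0.0273218175
ΔP/P ≈ -0.223739 + 0.0273218175 = -0.1964171825
= -19.64171825%.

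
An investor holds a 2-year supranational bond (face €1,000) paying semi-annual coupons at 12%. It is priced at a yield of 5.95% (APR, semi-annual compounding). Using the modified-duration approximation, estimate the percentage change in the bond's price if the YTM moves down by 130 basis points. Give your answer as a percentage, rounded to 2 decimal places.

+2.33%

Periodic yield y = 0.02975. Modified duration first:
  t   CF        PV=CF/(1+0.02975)^t    t·PV
  1        60.00        58.2666        58.2666
  2        60.00        56.5832       113.1664
  3        60.00        54.9485       164.8455
  4     1,060.00       942.7112     3,770.8448
  Σ                  1,112.5095     4,107.1233
P = 1,112.5095; D_Mac = 3.69176 half-year periods = 1.84588 yrs; D_mod = 1.84588/(1+0.02975) = 1.79255 yrs.
ΔP/P ≈ -D_mod · Δy = -1.79255 × (-0.013) = +0.023303 = +2.3303%.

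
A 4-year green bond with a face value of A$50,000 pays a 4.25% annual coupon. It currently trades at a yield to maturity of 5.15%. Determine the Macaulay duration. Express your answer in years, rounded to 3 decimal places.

Periodic yield y = 0.0515. Discount each cash flow and weight by its year:
  t   CF        PV=CF/(1+0.0515)^t    t·PV
  1     2,125.00     2,020.9225     2,020.9225
  2     2,125.00     1,921.9425     3,843.8849
  3     2,125.00     1,827.8102     5,483.4307
  4    52,125.00    42,639.1914   170,556.7655
  Σ                 48,409.8665   181,905.0036
Price P = Σ PV = 48,409.8665.
Macaulay duration = Σ(t·PV) / P = 181,905.0036 / 48,409.8665 = 3.75760 years.

3.758 years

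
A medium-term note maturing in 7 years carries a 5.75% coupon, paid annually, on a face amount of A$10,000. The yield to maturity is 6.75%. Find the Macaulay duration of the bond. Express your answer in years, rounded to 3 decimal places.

Periodic yield y = 0.0675. Discount each cash flow and weight by its year:
  t   CF        PV=CF/(1+0.0675)^t    t·PV
  1       575.00       538.6417       538.6417
  2       575.00       504.5824     1,009.1648
  3       575.00       472.6767     1,418.0301
  4       575.00       442.7885     1,771.1539
  5       575.00       414.7901     2,073.9507
  6       575.00       388.5622     2,331.3732
  7    10,575.00     6,694.3003    46,860.1021
  Σ                  9,456.3419    56,002.4164
Price P = Σ PV = 9,456.3419.
Macaulay duration = Σ(t·PV) / P = 56,002.4164 / 9,456.3419 = 5.92221 years.

5.922 years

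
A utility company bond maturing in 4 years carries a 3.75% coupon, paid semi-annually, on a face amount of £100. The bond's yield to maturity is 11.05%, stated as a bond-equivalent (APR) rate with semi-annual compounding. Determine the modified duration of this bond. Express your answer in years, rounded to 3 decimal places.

Periodic yield y = 0.05525. First find Macaulay duration:
  t   CF        PV=CF/(1+0.05525)^t    t·PV
  1        1.875         1.7768         1.7768
  2        1.875         1.6838         3.3676
  3        1.875         1.5956         4.7869
  4        1.875         1.5121         6.0484
  5        1.875         1.4329         7.1646
  6        1.875         1.3579         8.1474
  7        1.875         1.2868         9.0077
  8      101.875        66.2559       530.0474
  Σ                     76.9019       570.3469
P = 76.9019; Macaulay duration = 570.3469 / 76.9019 = 7.41655 half-year periods = 3.70827 years.
Modified duration = D_Mac / (1 + y) = 3.70827 / 1.05525 = 3.51412 years.

3.514 years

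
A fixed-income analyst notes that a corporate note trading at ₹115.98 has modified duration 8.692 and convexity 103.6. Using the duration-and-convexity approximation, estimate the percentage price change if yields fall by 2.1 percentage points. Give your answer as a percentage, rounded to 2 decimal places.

+20.54%

Duration effect: -D_mod·Δy = -8.692 × (-0.021) = +0.182532
Convexity effect: ½·C·(Δy)² = 0.5 × 103.6 × (-0.021)² = +0.0228438
ΔP/P ≈ +0.182532 + 0.0228438 = +0.2053758
= +20.53758%.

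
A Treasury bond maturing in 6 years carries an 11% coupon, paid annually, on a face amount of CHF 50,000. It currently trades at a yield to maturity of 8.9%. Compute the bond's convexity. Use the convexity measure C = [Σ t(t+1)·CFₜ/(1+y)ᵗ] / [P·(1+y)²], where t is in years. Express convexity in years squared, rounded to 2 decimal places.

With y = 0.089:
  t   CF        PV=CF/(1+0.089)^t    t·PV        t(t+1)·PV
  1     5,500.00     5,050.5051     5,050.5051      10,101.0101
  2     5,500.00     4,637.7457     9,275.4914      27,826.4741
  3     5,500.00     4,258.7196    12,776.1589      51,104.6356
  4     5,500.00     3,910.6700    15,642.6800      78,213.4001
  5     5,500.00     3,591.0652    17,955.3260     107,731.9561
  6    55,500.00    33,275.5854   199,653.5124   1,397,574.5870
  Σ                 54,724.2910   260,353.6738   1,672,552.0631
P = 54,724.2910.
Convexity = Σ t(t+1)·PV / [P·(1+y)²] = 1,672,552.0631 / (54,724.2910 × 1.185921) = 25.77174.

25.77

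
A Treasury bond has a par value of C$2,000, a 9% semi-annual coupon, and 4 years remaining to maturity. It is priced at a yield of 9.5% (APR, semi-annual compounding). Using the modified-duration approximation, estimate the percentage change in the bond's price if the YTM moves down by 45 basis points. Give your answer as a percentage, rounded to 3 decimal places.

+1.478%

Periodic yield y = 0.0475. Modified duration first:
  t   CF        PV=CF/(1+0.0475)^t    t·PV
  1        90.00        85.9189        85.9189
  2        90.00        82.0228       164.0455
  3        90.00        78.3034       234.9101
  4        90.00        74.7526       299.0105
  5        90.00        71.3629       356.8144
  6        90.00        68.1269       408.7611
  7        90.00        65.0376       455.2630
  8     2,090.00     1,441.8299    11,534.6393
  Σ                  1,967.3548    13,539.3628
P = 1,967.3548; D_Mac = 6.88201 half-year periods = 3.44101 yrs; D_mod = 3.44101/(1+0.0475) = 3.28497 yrs.
ΔP/P ≈ -D_mod · Δy = -3.28497 × (-0.0045) = +0.014782 = +1.4782%.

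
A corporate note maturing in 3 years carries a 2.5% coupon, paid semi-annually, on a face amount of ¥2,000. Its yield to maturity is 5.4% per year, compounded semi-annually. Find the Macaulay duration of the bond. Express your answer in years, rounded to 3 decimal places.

Periodic yield y = 0.027. Discount each cash flow and weight by its period:
  t   CF        PV=CF/(1+0.027)^t    t·PV
  1        25.00        24.3427        24.3427
  2        25.00        23.7028        47.4055
  3        25.00        23.0796        69.2389
  4        25.00        22.4729        89.8914
  5        25.00        21.8820       109.4102
  6     2,025.00     1,725.8473    10,355.0838
  Σ                  1,841.3273    10,695.3725
Price P = Σ PV = 1,841.3273.
Macaulay duration = Σ(t·PV) / P = 10,695.3725 / 1,841.3273 = 5.80851 half-year periods.
In years: 5.80851 / 2 = 2.90426 years.

2.904 years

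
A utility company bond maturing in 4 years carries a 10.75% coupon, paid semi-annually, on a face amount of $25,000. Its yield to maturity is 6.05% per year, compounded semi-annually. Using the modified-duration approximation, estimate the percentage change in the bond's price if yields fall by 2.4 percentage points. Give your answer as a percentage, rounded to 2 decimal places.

Periodic yield y = 0.03025. Modified duration first:
  t   CF        PV=CF/(1+0.03025)^t    t·PV
  1     1,343.75     1,304.2951     1,304.2951
  2     1,343.75     1,265.9986     2,531.9972
  3     1,343.75     1,228.8266     3,686.4798
  4     1,343.75     1,192.7460     4,770.9842
  5     1,343.75     1,157.7249     5,788.6243
  6     1,343.75     1,123.7320     6,742.3918
  7     1,343.75     1,090.7372     7,635.1602
  8    26,343.75    20,755.6630   166,045.3040
  Σ                 29,119.7234   198,505.2367
P = 29,119.7234; D_Mac = 6.81687 half-year periods = 3.40843 yrs; D_mod = 3.40843/(1+0.03025) = 3.30835 yrs.
ΔP/P ≈ -D_mod · Δy = -3.30835 × (-0.024) = +0.079401 = +7.9401%.

+7.94%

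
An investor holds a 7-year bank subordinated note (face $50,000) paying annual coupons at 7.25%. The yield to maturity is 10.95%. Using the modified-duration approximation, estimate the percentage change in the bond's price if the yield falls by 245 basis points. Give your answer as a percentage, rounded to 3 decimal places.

Periodic yield y = 0.1095. Modified duration first:
  t   CF        PV=CF/(1+0.1095)^t    t·PV
  1     3,625.00     3,267.2375     3,267.2375
  2     3,625.00     2,944.7837     5,889.5674
  3     3,625.00     2,654.1538     7,962.4615
  4     3,625.00     2,392.2072     9,568.8286
  5     3,625.00     2,156.1128    10,780.5640
  6     3,625.00     1,943.3193    11,659.9160
  7    53,625.00    25,910.5218   181,373.6526
  Σ                 41,268.3361   230,502.2276
P = 41,268.3361; D_Mac = 5.58545 yrs; D_mod = 5.58545/(1+0.1095) = 5.03420 yrs.
ΔP/P ≈ -D_mod · Δy = -5.03420 × (-0.0245) = +0.123338 = +12.3338%.

+12.334%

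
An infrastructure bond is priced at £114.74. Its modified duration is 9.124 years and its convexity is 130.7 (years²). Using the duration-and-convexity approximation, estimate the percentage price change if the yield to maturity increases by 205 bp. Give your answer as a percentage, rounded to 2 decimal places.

Duration effect: -D_mod·Δy = -9.124 × (+0.0205) = -0.187042
Convexity effect: ½·C·(Δy)² = 0.5 × 130.7 × (0.0205)² = +0.0274633375
ΔP/P ≈ -0.187042 + 0.0274633375 = -0.1595786625
= -15.95786625%.

-15.96%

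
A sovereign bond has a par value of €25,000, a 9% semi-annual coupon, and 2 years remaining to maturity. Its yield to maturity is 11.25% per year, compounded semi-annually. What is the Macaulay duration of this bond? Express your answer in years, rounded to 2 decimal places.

Periodic yield y = 0.05625. Discount each cash flow and weight by its period:
  t   CF        PV=CF/(1+0.05625)^t    t·PV
  1     1,125.00     1,065.0888     1,065.0888
  2     1,125.00     1,008.3681     2,016.7361
  3     1,125.00       954.6680     2,864.0039
  4    26,125.00    20,988.8871    83,955.5484
  Σ                 24,017.0119    89,901.3772
Price P = Σ PV = 24,017.0119.
Macaulay duration = Σ(t·PV) / P = 89,901.3772 / 24,017.0119 = 3.74324 half-year periods.
In years: 3.74324 / 2 = 1.87162 years.

1.87 years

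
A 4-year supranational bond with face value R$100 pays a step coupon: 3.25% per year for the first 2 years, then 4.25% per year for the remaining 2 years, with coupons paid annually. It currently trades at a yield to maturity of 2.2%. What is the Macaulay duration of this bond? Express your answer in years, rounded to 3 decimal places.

Periodic yield y = 0.022. Discount each cash flow and weight by its year:
  t   CF        PV=CF/(1+0.022)^t    t·PV
  1         3.25         3.1800         3.1800
  2         3.25         3.1116         6.2232
  3         4.25         3.9814        11.9442
  4       104.25        95.5592       382.2368
  Σ                    105.8322       403.5842
Price P = Σ PV = 105.8322.
Macaulay duration = Σ(t·PV) / P = 403.5842 / 105.8322 = 3.81343 years.

3.813 years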